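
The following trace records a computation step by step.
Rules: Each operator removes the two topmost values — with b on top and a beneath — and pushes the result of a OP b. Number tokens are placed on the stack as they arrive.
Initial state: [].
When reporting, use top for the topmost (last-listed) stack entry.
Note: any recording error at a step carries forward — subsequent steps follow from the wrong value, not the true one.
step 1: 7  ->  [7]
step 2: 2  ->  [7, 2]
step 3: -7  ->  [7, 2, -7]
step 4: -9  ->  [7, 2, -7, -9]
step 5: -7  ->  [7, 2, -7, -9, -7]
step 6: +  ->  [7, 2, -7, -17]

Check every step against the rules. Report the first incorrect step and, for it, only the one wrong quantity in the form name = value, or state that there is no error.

step 6, top = -16

step 1: push 7: top = 7 -> matches
step 2: push 2: top = 2 -> matches
step 3: push -7: top = -7 -> agrees with the trace
step 4: push -9: top = -9 -> in agreement
step 5: push -7: top = -7 -> matches
step 6: -9 + -7 = -16 -> this is not what the trace shows
First deviation found at step 6; the corrected entry is top = -16.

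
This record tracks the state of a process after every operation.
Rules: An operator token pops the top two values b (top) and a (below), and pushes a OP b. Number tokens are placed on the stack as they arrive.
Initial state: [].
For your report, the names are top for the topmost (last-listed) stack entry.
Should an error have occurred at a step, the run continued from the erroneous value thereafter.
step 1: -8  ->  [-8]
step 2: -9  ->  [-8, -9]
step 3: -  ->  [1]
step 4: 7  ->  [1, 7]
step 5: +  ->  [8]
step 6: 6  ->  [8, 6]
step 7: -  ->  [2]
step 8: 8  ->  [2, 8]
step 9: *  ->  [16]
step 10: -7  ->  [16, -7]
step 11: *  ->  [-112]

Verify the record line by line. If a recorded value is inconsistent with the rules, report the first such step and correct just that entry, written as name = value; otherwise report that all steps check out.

no error

Recomputing the run from the initial state:
step 1: [-8]
step 2: [-8, -9]
step 3: [1]
step 4: [1, 7]
step 5: [8]
step 6: [8, 6]
step 7: [2]
step 8: [2, 8]
step 9: [16]
step 10: [16, -7]
step 11: [-112]
This matches the record at every step.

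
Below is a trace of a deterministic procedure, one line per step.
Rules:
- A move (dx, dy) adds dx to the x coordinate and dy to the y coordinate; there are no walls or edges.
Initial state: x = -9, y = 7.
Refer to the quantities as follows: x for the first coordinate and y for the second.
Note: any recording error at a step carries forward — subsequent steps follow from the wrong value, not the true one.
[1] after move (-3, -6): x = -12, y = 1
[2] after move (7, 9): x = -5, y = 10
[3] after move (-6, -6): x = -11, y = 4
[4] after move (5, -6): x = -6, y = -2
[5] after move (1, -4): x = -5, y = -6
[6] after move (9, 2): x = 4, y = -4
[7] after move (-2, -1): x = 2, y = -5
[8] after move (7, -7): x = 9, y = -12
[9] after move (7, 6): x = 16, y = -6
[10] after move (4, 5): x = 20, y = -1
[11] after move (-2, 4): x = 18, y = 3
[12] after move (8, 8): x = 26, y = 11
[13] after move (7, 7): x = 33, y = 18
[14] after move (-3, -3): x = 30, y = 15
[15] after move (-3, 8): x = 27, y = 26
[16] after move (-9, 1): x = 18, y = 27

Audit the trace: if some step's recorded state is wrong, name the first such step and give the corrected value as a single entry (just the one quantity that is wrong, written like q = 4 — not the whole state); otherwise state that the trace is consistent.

step 15, y = 23

1. x = -9 + (-3) = -12, y = 7 + (-6) = 1 (confirmed correct)
2. x = -12 + (7) = -5, y = 1 + (9) = 10 (in agreement)
3. x = -5 + (-6) = -11, y = 10 + (-6) = 4 (no discrepancy)
4. x = -11 + (5) = -6, y = 4 + (-6) = -2 (consistent with the trace)
5. x = -6 + (1) = -5, y = -2 + (-4) = -6 (checks out)
6. x = -5 + (9) = 4, y = -6 + (2) = -4 (verified)
7. x = 4 + (-2) = 2, y = -4 + (-1) = -5 (checks out)
8. x = 2 + (7) = 9, y = -5 + (-7) = -12 (no discrepancy)
9. x = 9 + (7) = 16, y = -12 + (6) = -6 (same as recorded)
10. x = 16 + (4) = 20, y = -6 + (5) = -1 (matches)
11. x = 20 + (-2) = 18, y = -1 + (4) = 3 (in agreement)
12. x = 18 + (8) = 26, y = 3 + (8) = 11 (checks out)
13. x = 26 + (7) = 33, y = 11 + (7) = 18 (checks out)
14. x = 33 + (-3) = 30, y = 18 + (-3) = 15 (verified)
15. x = 30 + (-3) = 27, y = 15 + (8) = 23 (first mismatch against the trace)
First deviation found at step 15; the corrected entry is y = 23.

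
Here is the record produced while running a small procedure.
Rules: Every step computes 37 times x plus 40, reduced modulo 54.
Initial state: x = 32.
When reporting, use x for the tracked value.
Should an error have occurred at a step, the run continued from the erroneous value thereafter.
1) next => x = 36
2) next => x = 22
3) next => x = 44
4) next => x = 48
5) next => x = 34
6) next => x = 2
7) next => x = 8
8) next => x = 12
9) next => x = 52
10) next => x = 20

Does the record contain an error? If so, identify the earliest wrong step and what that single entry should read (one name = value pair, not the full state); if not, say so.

step 7, x = 6

Recomputing the run from the initial state:
step 1: x = 36
step 2: x = 22
step 3: x = 44
step 4: x = 48
step 5: x = 34
step 6: x = 2
step 7: x = 6
step 8: x = 46
step 9: x = 14
step 10: x = 18
The first disagreement with the record is at step 7, where the value should be x = 6.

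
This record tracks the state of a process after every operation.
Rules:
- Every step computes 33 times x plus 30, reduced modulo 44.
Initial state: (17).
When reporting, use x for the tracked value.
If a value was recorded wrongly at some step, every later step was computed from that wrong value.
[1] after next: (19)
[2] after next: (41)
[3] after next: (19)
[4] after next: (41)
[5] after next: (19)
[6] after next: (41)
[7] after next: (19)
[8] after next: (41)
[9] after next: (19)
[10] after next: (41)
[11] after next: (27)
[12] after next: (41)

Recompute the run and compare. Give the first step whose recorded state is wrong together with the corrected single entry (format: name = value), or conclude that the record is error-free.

Recomputing the run from the initial state:
step 1: x = 19
step 2: x = 41
step 3: x = 19
step 4: x = 41
step 5: x = 19
step 6: x = 41
step 7: x = 19
step 8: x = 41
step 9: x = 19
step 10: x = 41
step 11: x = 19
step 12: x = 41
The first disagreement with the record is at step 11, where the value should be x = 19.

step 11, x = 19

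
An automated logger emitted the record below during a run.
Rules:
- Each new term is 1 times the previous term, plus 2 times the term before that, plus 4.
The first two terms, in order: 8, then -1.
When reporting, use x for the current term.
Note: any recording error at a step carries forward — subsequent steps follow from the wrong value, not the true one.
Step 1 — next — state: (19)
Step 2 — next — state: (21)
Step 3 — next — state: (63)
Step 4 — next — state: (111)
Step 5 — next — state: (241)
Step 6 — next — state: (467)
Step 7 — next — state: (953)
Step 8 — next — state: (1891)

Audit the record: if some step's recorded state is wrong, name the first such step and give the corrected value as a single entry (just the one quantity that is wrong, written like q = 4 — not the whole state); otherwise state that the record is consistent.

step 4, x = 109

Recomputing the run from the initial state:
step 1: x = 19
step 2: x = 21
step 3: x = 63
step 4: x = 109
step 5: x = 239
step 6: x = 461
step 7: x = 943
step 8: x = 1869
The first disagreement with the record is at step 4, where the value should be x = 109.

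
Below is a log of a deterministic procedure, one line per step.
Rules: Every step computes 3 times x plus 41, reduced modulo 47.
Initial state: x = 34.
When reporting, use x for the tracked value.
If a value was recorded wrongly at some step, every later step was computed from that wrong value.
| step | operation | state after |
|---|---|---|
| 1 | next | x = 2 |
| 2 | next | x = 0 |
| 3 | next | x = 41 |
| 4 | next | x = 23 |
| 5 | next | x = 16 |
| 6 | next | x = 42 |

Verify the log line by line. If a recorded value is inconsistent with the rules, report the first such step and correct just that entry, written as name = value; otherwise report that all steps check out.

no error

Recomputing the run from the initial state:
step 1: x = 2
step 2: x = 0
step 3: x = 41
step 4: x = 23
step 5: x = 16
step 6: x = 42
This matches the log at every step.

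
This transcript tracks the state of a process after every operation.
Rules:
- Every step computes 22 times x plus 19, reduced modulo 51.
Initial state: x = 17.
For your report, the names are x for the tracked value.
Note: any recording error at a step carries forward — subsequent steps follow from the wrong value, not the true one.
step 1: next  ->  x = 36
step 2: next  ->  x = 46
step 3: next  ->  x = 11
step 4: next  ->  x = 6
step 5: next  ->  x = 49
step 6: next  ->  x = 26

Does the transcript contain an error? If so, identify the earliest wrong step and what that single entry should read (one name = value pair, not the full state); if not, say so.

Recomputing the run from the initial state:
step 1: x = 36
step 2: x = 46
step 3: x = 11
step 4: x = 6
step 5: x = 49
step 6: x = 26
This matches the transcript at every step.

no error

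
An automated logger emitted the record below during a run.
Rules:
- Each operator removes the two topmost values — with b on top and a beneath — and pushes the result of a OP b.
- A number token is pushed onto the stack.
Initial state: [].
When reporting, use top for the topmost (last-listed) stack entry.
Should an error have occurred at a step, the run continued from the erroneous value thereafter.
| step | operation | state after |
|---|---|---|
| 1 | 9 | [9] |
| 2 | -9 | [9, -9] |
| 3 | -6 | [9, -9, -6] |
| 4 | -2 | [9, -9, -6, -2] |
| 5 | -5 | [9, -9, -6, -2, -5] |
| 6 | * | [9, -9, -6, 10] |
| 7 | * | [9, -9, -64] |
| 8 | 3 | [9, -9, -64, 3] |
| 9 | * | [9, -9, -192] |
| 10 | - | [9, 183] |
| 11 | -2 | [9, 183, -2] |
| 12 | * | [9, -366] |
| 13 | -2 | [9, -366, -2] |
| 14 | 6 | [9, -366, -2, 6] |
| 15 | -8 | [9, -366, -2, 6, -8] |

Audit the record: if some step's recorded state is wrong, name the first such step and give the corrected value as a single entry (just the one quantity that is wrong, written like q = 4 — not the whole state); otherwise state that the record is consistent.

Step 1: push 9: top = 9 — verified.
Step 2: push -9: top = -9 — consistent with the record.
Step 3: push -6: top = -6 — in agreement.
Step 4: push -2: top = -2 — verified.
Step 5: push -5: top = -5 — in agreement.
Step 6: -2 * -5 = 10 — no discrepancy.
Step 7: -6 * 10 = -60 — this is not what the record shows.
So the first discrepancy is step 7, where the right value is top = -60.

step 7, top = -60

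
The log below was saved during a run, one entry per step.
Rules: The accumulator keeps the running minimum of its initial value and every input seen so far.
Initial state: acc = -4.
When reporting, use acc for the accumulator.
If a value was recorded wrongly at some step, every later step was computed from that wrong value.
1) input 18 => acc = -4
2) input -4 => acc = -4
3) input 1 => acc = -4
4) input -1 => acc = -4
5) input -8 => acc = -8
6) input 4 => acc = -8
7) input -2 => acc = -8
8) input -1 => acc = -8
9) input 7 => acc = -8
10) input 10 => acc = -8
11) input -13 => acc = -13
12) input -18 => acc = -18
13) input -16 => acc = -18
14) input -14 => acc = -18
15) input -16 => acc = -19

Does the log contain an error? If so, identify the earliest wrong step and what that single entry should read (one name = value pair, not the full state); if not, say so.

step 15, acc = -18

step 1: acc = min(-4, 18) = -4 -> confirmed correct
step 2: acc = min(-4, -4) = -4 -> matches
step 3: acc = min(-4, 1) = -4 -> consistent with the log
step 4: acc = min(-4, -1) = -4 -> exactly as logged
step 5: acc = min(-4, -8) = -8 -> same as recorded
step 6: acc = min(-8, 4) = -8 -> no discrepancy
step 7: acc = min(-8, -2) = -8 -> consistent with the log
step 8: acc = min(-8, -1) = -8 -> verified
step 9: acc = min(-8, 7) = -8 -> matches
step 10: acc = min(-8, 10) = -8 -> agrees with the log
step 11: acc = min(-8, -13) = -13 -> checks out
step 12: acc = min(-13, -18) = -18 -> exactly as logged
step 13: acc = min(-18, -16) = -18 -> exactly as logged
step 14: acc = min(-18, -14) = -18 -> verified
step 15: acc = min(-18, -16) = -18 -> the entry is off here
The audit stops at step 15: the recorded entry is wrong and should be acc = -18.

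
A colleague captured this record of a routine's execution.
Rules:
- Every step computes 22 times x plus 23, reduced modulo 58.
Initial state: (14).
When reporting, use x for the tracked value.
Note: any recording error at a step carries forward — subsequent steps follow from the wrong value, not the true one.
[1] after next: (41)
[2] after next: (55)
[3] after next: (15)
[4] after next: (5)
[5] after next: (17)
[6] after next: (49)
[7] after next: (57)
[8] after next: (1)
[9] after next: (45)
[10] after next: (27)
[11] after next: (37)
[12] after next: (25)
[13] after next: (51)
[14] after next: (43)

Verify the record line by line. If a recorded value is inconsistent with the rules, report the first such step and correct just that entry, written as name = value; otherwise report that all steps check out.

step 1: x = (22*14 + 23) mod 58 = 41 -> no discrepancy
step 2: x = (22*41 + 23) mod 58 = 55 -> checks out
step 3: x = (22*55 + 23) mod 58 = 15 -> exactly as logged
step 4: x = (22*15 + 23) mod 58 = 5 -> same as recorded
step 5: x = (22*5 + 23) mod 58 = 17 -> confirmed correct
step 6: x = (22*17 + 23) mod 58 = 49 -> checks out
step 7: x = (22*49 + 23) mod 58 = 57 -> exactly as logged
step 8: x = (22*57 + 23) mod 58 = 1 -> verified
step 9: x = (22*1 + 23) mod 58 = 45 -> confirmed correct
step 10: x = (22*45 + 23) mod 58 = 27 -> checks out
step 11: x = (22*27 + 23) mod 58 = 37 -> confirmed correct
step 12: x = (22*37 + 23) mod 58 = 25 -> matches
step 13: x = (22*25 + 23) mod 58 = 51 -> matches
step 14: x = (22*51 + 23) mod 58 = 43 -> consistent with the record
All entries verified; no error found.

no error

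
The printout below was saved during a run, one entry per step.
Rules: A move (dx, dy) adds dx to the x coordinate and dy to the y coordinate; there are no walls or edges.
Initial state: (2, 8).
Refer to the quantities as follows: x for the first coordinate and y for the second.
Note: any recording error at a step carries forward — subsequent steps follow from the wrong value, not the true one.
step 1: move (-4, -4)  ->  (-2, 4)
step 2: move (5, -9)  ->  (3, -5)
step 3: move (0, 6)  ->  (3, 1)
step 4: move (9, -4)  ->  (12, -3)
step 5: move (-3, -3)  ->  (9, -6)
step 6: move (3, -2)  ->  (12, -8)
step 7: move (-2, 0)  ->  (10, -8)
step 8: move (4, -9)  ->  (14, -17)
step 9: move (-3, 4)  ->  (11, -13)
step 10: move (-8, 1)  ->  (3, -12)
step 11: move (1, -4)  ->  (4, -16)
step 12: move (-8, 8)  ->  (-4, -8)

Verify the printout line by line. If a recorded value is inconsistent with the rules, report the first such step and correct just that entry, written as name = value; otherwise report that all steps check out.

no error

Recomputing the run from the initial state:
step 1: x = -2, y = 4
step 2: x = 3, y = -5
step 3: x = 3, y = 1
step 4: x = 12, y = -3
step 5: x = 9, y = -6
step 6: x = 12, y = -8
step 7: x = 10, y = -8
step 8: x = 14, y = -17
step 9: x = 11, y = -13
step 10: x = 3, y = -12
step 11: x = 4, y = -16
step 12: x = -4, y = -8
This matches the printout at every step.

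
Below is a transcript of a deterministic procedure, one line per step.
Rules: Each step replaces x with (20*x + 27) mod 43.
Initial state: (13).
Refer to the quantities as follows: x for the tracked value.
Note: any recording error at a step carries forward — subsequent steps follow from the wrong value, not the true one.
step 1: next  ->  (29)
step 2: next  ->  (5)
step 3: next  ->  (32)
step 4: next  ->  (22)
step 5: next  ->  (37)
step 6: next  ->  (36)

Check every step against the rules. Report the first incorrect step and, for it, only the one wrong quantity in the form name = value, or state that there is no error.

step 3, x = 41

1. x = (20*13 + 27) mod 43 = 29 (same as recorded)
2. x = (20*29 + 27) mod 43 = 5 (agrees with the transcript)
3. x = (20*5 + 27) mod 43 = 41 (not what was recorded)
So the first discrepancy is step 3, where the right value is x = 41.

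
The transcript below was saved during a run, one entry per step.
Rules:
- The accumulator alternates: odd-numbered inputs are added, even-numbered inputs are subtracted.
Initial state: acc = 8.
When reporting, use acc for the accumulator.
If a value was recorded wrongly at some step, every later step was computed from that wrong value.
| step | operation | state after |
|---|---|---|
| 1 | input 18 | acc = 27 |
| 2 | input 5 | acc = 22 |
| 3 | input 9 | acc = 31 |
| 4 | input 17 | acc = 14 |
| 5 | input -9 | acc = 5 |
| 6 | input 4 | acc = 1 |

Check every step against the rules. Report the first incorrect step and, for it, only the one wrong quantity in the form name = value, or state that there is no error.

step 1, acc = 26

1. acc = 8 + 18 = 26 (not what was recorded)
First incorrect step: 1; the correct value is acc = 26.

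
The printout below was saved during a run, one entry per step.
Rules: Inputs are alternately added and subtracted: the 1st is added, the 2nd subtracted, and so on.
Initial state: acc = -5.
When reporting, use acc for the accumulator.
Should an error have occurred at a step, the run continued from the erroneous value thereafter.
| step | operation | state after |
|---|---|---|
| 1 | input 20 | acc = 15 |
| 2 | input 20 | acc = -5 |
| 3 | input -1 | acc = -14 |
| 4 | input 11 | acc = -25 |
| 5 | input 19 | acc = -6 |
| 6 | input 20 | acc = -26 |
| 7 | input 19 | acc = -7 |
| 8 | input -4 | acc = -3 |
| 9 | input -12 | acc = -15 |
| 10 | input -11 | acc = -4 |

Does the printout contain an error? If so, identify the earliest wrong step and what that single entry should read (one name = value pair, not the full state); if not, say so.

Recomputing the run from the initial state:
step 1: acc = 15
step 2: acc = -5
step 3: acc = -6
step 4: acc = -17
step 5: acc = 2
step 6: acc = -18
step 7: acc = 1
step 8: acc = 5
step 9: acc = -7
step 10: acc = 4
The first disagreement with the printout is at step 3, where the value should be acc = -6.

step 3, acc = -6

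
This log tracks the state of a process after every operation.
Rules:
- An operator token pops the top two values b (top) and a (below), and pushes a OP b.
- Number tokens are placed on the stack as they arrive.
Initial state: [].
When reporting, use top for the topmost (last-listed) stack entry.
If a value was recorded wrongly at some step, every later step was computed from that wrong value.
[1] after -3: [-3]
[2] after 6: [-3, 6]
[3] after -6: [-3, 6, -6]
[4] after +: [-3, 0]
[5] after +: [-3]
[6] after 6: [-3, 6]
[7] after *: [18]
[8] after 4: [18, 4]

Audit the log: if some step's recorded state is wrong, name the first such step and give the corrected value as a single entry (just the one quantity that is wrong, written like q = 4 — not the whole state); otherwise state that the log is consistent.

step 7, top = -18

Recomputing the run from the initial state:
step 1: [-3]
step 2: [-3, 6]
step 3: [-3, 6, -6]
step 4: [-3, 0]
step 5: [-3]
step 6: [-3, 6]
step 7: [-18]
step 8: [-18, 4]
The first disagreement with the log is at step 7, where the value should be top = -18.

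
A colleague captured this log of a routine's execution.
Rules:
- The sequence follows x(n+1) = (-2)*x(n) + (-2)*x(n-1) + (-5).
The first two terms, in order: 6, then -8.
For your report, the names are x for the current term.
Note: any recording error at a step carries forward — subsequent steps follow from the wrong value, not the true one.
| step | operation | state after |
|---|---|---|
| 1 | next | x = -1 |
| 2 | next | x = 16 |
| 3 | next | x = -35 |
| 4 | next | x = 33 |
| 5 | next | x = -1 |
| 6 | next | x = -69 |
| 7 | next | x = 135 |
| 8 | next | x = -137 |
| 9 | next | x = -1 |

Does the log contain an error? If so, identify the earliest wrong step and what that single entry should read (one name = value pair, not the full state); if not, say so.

step 2, x = 13

step 1: x = -2*(-8) + (-2)*(6) + (-5) = -1 -> in agreement
step 2: x = -2*(-1) + (-2)*(-8) + (-5) = 13 -> the entry is off here
The earliest wrong entry is at step 2: it should read x = 13.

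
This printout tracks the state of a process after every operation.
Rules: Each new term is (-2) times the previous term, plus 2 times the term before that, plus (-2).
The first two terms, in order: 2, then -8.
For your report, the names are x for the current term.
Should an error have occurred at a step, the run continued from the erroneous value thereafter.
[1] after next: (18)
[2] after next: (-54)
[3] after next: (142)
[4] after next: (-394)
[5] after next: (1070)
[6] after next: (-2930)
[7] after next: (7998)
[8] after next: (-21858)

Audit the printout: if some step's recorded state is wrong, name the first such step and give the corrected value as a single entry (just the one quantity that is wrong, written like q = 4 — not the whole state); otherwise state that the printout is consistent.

no error

1. x = -2*(-8) + (2)*(2) + (-2) = 18 (checks out)
2. x = -2*(18) + (2)*(-8) + (-2) = -54 (consistent with the printout)
3. x = -2*(-54) + (2)*(18) + (-2) = 142 (agrees with the printout)
4. x = -2*(142) + (2)*(-54) + (-2) = -394 (same as recorded)
5. x = -2*(-394) + (2)*(142) + (-2) = 1070 (exactly as logged)
6. x = -2*(1070) + (2)*(-394) + (-2) = -2930 (agrees with the printout)
7. x = -2*(-2930) + (2)*(1070) + (-2) = 7998 (consistent with the printout)
8. x = -2*(7998) + (2)*(-2930) + (-2) = -21858 (confirmed correct)
No step deviates from the rules.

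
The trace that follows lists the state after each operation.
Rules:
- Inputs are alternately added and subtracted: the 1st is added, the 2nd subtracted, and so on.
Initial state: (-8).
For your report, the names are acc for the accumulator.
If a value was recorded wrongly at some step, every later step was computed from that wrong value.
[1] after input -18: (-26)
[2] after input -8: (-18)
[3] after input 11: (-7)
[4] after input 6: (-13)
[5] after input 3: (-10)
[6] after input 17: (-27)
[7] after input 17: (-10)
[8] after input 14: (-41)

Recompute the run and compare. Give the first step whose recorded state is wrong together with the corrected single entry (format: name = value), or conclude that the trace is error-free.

step 8, acc = -24

step 1: acc = -8 + -18 = -26 -> checks out
step 2: acc = -26 - -8 = -18 -> confirmed correct
step 3: acc = -18 + 11 = -7 -> verified
step 4: acc = -7 - 6 = -13 -> agrees with the trace
step 5: acc = -13 + 3 = -10 -> confirmed correct
step 6: acc = -10 - 17 = -27 -> confirmed correct
step 7: acc = -27 + 17 = -10 -> verified
step 8: acc = -10 - 14 = -24 -> not what was recorded
First deviation found at step 8; the corrected entry is acc = -24.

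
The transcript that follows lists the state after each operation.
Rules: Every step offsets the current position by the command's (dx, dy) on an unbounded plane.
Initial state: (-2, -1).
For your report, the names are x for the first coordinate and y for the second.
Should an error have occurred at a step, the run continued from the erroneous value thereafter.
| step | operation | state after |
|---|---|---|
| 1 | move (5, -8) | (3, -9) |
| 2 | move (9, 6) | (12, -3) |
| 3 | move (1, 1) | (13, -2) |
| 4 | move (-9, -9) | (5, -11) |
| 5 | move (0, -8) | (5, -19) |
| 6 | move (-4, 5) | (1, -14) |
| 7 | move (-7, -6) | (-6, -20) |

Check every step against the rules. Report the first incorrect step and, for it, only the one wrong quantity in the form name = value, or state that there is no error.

step 4, x = 4

step 1: x = -2 + (5) = 3, y = -1 + (-8) = -9 -> verified
step 2: x = 3 + (9) = 12, y = -9 + (6) = -3 -> in agreement
step 3: x = 12 + (1) = 13, y = -3 + (1) = -2 -> checks out
step 4: x = 13 + (-9) = 4, y = -2 + (-9) = -11 -> the entry is off here
That makes step 4 the first incorrect line — x = 4 is what it should show.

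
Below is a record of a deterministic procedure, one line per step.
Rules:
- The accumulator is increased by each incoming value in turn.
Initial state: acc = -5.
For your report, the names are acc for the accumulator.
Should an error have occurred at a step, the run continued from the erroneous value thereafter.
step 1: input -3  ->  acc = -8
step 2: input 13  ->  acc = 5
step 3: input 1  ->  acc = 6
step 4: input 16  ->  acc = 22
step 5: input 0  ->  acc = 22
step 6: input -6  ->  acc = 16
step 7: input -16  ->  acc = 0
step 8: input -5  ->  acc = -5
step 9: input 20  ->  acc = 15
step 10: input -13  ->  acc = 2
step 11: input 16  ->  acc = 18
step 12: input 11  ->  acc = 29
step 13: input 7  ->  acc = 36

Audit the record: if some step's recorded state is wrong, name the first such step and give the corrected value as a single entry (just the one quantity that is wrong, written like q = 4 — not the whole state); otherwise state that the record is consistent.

1. acc = -5 + -3 = -8 (matches)
2. acc = -8 + 13 = 5 (checks out)
3. acc = 5 + 1 = 6 (confirmed correct)
4. acc = 6 + 16 = 22 (in agreement)
5. acc = 22 + 0 = 22 (verified)
6. acc = 22 + -6 = 16 (matches)
7. acc = 16 + -16 = 0 (consistent with the record)
8. acc = 0 + -5 = -5 (in agreement)
9. acc = -5 + 20 = 15 (matches)
10. acc = 15 + -13 = 2 (in agreement)
11. acc = 2 + 16 = 18 (verified)
12. acc = 18 + 11 = 29 (in agreement)
13. acc = 29 + 7 = 36 (confirmed correct)
The whole run recomputes cleanly — no discrepancies.

no error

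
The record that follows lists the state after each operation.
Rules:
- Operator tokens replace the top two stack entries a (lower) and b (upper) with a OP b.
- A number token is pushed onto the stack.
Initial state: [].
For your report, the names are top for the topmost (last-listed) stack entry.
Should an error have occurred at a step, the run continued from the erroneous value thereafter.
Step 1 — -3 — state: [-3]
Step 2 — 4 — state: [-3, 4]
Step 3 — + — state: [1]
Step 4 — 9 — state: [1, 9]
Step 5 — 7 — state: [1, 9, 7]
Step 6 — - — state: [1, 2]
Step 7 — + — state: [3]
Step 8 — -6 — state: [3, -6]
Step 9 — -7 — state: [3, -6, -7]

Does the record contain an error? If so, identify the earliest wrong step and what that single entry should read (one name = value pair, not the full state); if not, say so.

no error

Recomputing the run from the initial state:
step 1: [-3]
step 2: [-3, 4]
step 3: [1]
step 4: [1, 9]
step 5: [1, 9, 7]
step 6: [1, 2]
step 7: [3]
step 8: [3, -6]
step 9: [3, -6, -7]
This matches the record at every step.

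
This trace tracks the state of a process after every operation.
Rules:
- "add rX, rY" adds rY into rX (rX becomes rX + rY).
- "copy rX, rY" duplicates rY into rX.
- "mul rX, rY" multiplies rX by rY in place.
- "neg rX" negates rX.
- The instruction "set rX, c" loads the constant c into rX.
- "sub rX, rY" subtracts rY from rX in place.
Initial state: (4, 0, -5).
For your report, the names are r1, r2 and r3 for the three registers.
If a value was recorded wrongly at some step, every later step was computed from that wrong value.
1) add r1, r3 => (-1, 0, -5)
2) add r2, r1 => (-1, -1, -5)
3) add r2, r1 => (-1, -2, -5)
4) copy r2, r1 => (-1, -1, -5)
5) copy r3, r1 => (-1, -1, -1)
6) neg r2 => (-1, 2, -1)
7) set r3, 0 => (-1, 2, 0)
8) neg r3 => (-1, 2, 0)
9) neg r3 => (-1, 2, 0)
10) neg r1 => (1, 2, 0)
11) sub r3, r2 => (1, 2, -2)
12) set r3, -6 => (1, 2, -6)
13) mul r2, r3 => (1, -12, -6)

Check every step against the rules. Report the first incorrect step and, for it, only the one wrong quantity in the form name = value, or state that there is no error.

1. r1 = 4 + -5 = -1 (agrees with the trace)
2. r2 = 0 + -1 = -1 (checks out)
3. r2 = -1 + -1 = -2 (agrees with the trace)
4. r2 = -1 (no discrepancy)
5. r3 = -1 (exactly as logged)
6. r2 = -(-1) = 1 (a discrepancy with the trace)
So the first discrepancy is step 6, where the right value is r2 = 1.

step 6, r2 = 1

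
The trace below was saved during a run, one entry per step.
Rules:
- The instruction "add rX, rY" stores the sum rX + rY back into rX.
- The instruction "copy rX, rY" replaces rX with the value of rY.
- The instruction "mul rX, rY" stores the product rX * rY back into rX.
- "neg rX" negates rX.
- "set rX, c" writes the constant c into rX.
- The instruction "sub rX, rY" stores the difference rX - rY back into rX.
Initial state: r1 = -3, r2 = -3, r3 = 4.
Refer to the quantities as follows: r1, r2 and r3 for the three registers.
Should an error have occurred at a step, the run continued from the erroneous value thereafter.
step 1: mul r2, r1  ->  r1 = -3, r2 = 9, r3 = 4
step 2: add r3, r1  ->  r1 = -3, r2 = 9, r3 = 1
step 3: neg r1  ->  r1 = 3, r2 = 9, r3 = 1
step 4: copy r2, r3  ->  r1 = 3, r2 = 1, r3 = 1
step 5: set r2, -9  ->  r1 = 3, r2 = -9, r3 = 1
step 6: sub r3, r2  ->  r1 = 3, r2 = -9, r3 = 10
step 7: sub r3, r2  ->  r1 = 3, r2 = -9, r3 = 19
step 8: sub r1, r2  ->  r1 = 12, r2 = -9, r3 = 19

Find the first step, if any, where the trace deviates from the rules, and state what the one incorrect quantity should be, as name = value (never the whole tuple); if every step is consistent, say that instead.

Recomputing the run from the initial state:
step 1: r1 = -3, r2 = 9, r3 = 4
step 2: r1 = -3, r2 = 9, r3 = 1
step 3: r1 = 3, r2 = 9, r3 = 1
step 4: r1 = 3, r2 = 1, r3 = 1
step 5: r1 = 3, r2 = -9, r3 = 1
step 6: r1 = 3, r2 = -9, r3 = 10
step 7: r1 = 3, r2 = -9, r3 = 19
step 8: r1 = 12, r2 = -9, r3 = 19
This matches the trace at every step.

no error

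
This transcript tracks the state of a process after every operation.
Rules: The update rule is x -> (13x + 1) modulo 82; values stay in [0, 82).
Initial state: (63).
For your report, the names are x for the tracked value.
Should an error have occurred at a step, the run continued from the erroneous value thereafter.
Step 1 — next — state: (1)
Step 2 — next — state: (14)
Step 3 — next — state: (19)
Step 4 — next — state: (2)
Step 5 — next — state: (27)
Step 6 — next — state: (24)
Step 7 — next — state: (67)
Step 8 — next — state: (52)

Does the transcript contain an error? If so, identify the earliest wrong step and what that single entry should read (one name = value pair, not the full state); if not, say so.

1. x = (13*63 + 1) mod 82 = 0 (the transcript has a different value)
That makes step 1 the first incorrect line — x = 0 is what it should show.

step 1, x = 0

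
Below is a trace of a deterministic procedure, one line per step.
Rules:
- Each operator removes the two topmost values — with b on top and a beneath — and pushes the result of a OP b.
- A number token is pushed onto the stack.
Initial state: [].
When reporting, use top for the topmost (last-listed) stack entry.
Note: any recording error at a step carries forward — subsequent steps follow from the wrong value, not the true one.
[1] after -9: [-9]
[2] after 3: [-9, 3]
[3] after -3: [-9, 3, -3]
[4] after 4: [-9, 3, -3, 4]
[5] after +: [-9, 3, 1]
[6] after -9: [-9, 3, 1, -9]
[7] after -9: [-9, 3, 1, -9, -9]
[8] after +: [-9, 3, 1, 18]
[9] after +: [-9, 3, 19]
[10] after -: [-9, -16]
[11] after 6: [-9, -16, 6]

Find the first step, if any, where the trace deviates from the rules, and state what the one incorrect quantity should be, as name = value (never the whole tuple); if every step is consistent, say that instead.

Recomputing the run from the initial state:
step 1: [-9]
step 2: [-9, 3]
step 3: [-9, 3, -3]
step 4: [-9, 3, -3, 4]
step 5: [-9, 3, 1]
step 6: [-9, 3, 1, -9]
step 7: [-9, 3, 1, -9, -9]
step 8: [-9, 3, 1, -18]
step 9: [-9, 3, -17]
step 10: [-9, 20]
step 11: [-9, 20, 6]
The first disagreement with the trace is at step 8, where the value should be top = -18.

step 8, top = -18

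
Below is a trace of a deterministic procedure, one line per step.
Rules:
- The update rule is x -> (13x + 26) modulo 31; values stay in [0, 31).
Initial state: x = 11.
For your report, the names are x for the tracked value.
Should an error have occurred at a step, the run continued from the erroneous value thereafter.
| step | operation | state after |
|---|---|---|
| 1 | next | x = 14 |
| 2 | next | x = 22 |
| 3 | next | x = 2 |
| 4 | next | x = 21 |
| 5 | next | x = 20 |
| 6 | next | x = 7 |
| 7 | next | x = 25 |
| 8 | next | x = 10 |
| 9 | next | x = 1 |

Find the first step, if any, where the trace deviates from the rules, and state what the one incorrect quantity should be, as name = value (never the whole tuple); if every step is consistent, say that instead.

step 7, x = 24

Recomputing the run from the initial state:
step 1: x = 14
step 2: x = 22
step 3: x = 2
step 4: x = 21
step 5: x = 20
step 6: x = 7
step 7: x = 24
step 8: x = 28
step 9: x = 18
The first disagreement with the trace is at step 7, where the value should be x = 24.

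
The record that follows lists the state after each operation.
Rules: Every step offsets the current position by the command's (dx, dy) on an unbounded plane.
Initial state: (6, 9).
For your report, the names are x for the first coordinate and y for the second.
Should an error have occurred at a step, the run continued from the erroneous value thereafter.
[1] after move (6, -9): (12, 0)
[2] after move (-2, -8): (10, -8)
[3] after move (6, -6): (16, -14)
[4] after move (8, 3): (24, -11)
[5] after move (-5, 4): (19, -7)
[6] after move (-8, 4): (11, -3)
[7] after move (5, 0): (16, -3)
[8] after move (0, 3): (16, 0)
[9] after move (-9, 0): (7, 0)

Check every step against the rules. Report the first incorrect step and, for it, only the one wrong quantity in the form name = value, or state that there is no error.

Recomputing the run from the initial state:
step 1: x = 12, y = 0
step 2: x = 10, y = -8
step 3: x = 16, y = -14
step 4: x = 24, y = -11
step 5: x = 19, y = -7
step 6: x = 11, y = -3
step 7: x = 16, y = -3
step 8: x = 16, y = 0
step 9: x = 7, y = 0
This matches the record at every step.

no error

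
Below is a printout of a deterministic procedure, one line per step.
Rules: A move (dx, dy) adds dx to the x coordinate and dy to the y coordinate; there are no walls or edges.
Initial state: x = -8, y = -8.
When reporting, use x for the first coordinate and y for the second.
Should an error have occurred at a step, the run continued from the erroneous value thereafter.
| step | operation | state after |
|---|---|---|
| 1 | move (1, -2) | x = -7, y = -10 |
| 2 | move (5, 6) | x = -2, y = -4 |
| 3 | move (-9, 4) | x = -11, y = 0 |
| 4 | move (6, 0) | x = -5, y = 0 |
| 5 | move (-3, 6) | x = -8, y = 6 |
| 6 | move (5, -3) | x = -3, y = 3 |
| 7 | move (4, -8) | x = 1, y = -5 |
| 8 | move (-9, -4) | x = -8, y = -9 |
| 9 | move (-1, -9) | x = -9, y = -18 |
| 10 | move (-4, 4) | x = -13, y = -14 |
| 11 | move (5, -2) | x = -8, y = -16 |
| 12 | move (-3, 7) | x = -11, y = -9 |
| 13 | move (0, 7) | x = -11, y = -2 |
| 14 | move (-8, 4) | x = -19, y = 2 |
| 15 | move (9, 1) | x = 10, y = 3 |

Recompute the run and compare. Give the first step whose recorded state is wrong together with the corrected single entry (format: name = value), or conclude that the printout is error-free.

Step 1: x = -8 + (1) = -7, y = -8 + (-2) = -10 — confirmed correct.
Step 2: x = -7 + (5) = -2, y = -10 + (6) = -4 — same as recorded.
Step 3: x = -2 + (-9) = -11, y = -4 + (4) = 0 — no discrepancy.
Step 4: x = -11 + (6) = -5, y = 0 + (0) = 0 — checks out.
Step 5: x = -5 + (-3) = -8, y = 0 + (6) = 6 — exactly as logged.
Step 6: x = -8 + (5) = -3, y = 6 + (-3) = 3 — verified.
Step 7: x = -3 + (4) = 1, y = 3 + (-8) = -5 — verified.
Step 8: x = 1 + (-9) = -8, y = -5 + (-4) = -9 — matches.
Step 9: x = -8 + (-1) = -9, y = -9 + (-9) = -18 — no discrepancy.
Step 10: x = -9 + (-4) = -13, y = -18 + (4) = -14 — exactly as logged.
Step 11: x = -13 + (5) = -8, y = -14 + (-2) = -16 — same as recorded.
Step 12: x = -8 + (-3) = -11, y = -16 + (7) = -9 — consistent with the printout.
Step 13: x = -11 + (0) = -11, y = -9 + (7) = -2 — no discrepancy.
Step 14: x = -11 + (-8) = -19, y = -2 + (4) = 2 — exactly as logged.
Step 15: x = -19 + (9) = -10, y = 2 + (1) = 3 — a discrepancy with the printout.
The earliest wrong entry is at step 15: it should read x = -10.

step 15, x = -10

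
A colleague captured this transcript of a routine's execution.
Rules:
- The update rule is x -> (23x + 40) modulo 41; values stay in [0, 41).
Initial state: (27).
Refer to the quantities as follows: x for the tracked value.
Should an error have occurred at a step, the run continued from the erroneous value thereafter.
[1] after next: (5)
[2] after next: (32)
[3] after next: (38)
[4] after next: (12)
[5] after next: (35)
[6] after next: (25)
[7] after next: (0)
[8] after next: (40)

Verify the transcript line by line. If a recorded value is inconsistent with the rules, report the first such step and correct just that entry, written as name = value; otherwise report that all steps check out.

1. x = (23*27 + 40) mod 41 = 5 (matches)
2. x = (23*5 + 40) mod 41 = 32 (same as recorded)
3. x = (23*32 + 40) mod 41 = 38 (no discrepancy)
4. x = (23*38 + 40) mod 41 = 12 (agrees with the transcript)
5. x = (23*12 + 40) mod 41 = 29 (the recorded entry deviates here)
Step 5 is the first one off; corrected, x = 29.

step 5, x = 29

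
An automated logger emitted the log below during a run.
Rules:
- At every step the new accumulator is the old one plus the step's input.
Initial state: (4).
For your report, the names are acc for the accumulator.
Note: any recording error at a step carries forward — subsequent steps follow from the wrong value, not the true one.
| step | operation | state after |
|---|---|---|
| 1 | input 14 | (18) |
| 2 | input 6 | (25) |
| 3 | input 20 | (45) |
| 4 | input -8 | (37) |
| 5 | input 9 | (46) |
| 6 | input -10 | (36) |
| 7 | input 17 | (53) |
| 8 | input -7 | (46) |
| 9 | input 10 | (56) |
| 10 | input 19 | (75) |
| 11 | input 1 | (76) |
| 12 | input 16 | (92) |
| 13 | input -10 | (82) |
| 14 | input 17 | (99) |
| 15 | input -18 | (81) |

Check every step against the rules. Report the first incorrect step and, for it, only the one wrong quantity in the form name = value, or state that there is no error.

Recomputing the run from the initial state:
step 1: acc = 18
step 2: acc = 24
step 3: acc = 44
step 4: acc = 36
step 5: acc = 45
step 6: acc = 35
step 7: acc = 52
step 8: acc = 45
step 9: acc = 55
step 10: acc = 74
step 11: acc = 75
step 12: acc = 91
step 13: acc = 81
step 14: acc = 98
step 15: acc = 80
The first disagreement with the log is at step 2, where the value should be acc = 24.

step 2, acc = 24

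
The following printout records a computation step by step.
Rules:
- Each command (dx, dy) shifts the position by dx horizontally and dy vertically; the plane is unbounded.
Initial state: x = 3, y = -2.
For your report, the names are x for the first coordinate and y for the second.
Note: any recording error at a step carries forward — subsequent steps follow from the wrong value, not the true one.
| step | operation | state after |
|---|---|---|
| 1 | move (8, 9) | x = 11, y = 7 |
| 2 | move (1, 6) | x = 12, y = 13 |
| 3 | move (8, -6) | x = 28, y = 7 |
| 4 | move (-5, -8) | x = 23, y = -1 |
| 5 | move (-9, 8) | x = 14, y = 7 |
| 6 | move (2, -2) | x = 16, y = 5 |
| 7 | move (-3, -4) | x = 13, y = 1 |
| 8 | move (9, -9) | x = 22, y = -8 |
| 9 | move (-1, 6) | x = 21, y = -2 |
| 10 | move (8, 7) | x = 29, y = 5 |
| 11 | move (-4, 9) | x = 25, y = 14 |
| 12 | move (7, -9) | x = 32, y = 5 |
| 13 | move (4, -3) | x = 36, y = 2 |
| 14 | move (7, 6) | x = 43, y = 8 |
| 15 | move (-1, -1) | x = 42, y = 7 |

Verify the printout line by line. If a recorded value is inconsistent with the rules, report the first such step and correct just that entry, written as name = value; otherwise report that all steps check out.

step 3, x = 20

Recomputing the run from the initial state:
step 1: x = 11, y = 7
step 2: x = 12, y = 13
step 3: x = 20, y = 7
step 4: x = 15, y = -1
step 5: x = 6, y = 7
step 6: x = 8, y = 5
step 7: x = 5, y = 1
step 8: x = 14, y = -8
step 9: x = 13, y = -2
step 10: x = 21, y = 5
step 11: x = 17, y = 14
step 12: x = 24, y = 5
step 13: x = 28, y = 2
step 14: x = 35, y = 8
step 15: x = 34, y = 7
The first disagreement with the printout is at step 3, where the value should be x = 20.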